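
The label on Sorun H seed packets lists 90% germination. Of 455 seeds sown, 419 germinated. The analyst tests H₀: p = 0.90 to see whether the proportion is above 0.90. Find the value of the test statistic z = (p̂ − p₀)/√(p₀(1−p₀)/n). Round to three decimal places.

p̂ = 419/455 = 0.92088.
Standard error under H₀: √(0.9×0.1/455) = 0.01406.
z = (0.92088 − 0.9)/0.01406 = 0.02088/0.01406 = 1.485.

z = 1.485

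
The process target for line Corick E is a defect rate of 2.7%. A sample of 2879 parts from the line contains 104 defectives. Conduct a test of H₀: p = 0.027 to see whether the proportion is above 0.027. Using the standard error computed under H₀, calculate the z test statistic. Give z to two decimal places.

z = 3.02

p̂ = 104/2879 = 0.03612.
Standard error under H₀: √(0.027×0.973/2879) = 0.00302.
z = (0.03612 − 0.027)/0.00302 = 0.00912/0.00302 = 3.02.
p-value = P(Z > 3.020) ≈ 0.0013.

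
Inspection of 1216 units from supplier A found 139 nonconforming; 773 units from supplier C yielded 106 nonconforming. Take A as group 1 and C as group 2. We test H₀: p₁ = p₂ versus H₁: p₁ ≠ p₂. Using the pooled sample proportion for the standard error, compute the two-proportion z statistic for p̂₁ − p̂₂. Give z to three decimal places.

p̂₁ = 139/1216 = 0.11431, p̂₂ = 106/773 = 0.13713.
Pooled p̂ = (139+106)/(1216+773) = 245/1989 = 0.12318.
SE = √(p̂(1−p̂)(1/n₁+1/n₂)) = √(0.12318·0.87682·0.00211603) = √(0.000228541) = 0.01512.
z = (0.11431 − 0.13713)/0.01512 = -0.02282/0.01512 = -1.509.
Two-sided p-value ≈ 2·Φ(−1.509) = 0.1312.

z = -1.509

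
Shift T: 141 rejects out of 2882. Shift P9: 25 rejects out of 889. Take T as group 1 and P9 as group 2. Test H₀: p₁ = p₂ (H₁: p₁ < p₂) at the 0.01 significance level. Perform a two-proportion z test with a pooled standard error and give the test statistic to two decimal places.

p̂₁ = 141/2882 ≈ 0.04892, p̂₂ = 25/889 ≈ 0.02812.
Pooled p̂ = (141+25)/(2882+889) = 166/3771 = 0.04402.
SE = √(0.0420824 × 0.00147184) = 0.00787.
z = (0.04892 − 0.02812)/0.00787 = 0.02080/0.00787 = 2.64.
p-value = P(Z < 2.643) ≈ 0.9959, so at α = 0.01 we fail to reject H₀.

z = 2.64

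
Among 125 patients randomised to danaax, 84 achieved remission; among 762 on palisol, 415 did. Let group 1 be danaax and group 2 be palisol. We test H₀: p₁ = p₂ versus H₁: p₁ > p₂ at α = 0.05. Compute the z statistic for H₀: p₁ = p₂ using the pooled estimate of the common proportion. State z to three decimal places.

z = 2.661

p̂₁ = 84/125 ≈ 0.67200, p̂₂ = 415/762 ≈ 0.54462.
Pooled p̂ = (84+415)/(125+762) = 499/887 = 0.56257.
SE = √(p̂(1−p̂)(1/n₁+1/n₂)) = √(0.56257·0.43743·0.00931234) = √(0.00229163) = 0.04787.
z = (0.67200 − 0.54462)/0.04787 = 0.12738/0.04787 = 2.661.
p-value = P(Z > 2.661) ≈ 0.0039, so at α = 0.05 we reject H₀.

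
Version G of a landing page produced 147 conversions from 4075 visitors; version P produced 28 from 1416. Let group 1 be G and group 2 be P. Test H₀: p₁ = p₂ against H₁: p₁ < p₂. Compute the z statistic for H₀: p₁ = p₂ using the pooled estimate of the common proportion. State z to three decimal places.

p̂₁ = 147/4075 = 0.036074, p̂₂ = 28/1416 = 0.019774.
Pooled p̂ = (147+28)/(4075+1416) = 175/5491 = 0.031870.
SE = √(p̂(1−p̂)(1/n₁+1/n₂)) = √(0.031870·0.968130·0.000951613) = √(2.93617e-05) = 0.005419.
z = (0.036074 − 0.019774)/0.005419 = 0.016300/0.005419 = 3.008.

z = 3.008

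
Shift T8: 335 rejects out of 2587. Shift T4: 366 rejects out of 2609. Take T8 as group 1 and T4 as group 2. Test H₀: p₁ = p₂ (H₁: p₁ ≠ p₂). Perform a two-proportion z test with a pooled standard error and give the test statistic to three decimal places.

p̂₁ = 335/2587 = 0.12949, p̂₂ = 366/2609 = 0.14028.
Pooled p̂ = (335+366)/(2587+2609) = 701/5196 = 0.13491.
SE = √(0.11671 × 0.000769837) = 0.00948.
z = (0.12949 − 0.14028)/0.00948 = -0.01079/0.00948 = -1.138.

z = -1.138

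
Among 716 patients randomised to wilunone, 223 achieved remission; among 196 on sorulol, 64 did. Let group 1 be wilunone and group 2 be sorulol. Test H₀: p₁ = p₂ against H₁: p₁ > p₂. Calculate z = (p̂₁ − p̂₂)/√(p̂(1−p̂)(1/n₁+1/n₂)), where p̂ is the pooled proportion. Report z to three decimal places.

p̂₁ = 223/716 ≈ 0.31145, p̂₂ = 64/196 ≈ 0.32653.
Pooled p̂ = (223+64)/(716+196) = 287/912 = 0.31469.
SE = √(p̂(1−p̂)(1/n₁+1/n₂)) = √(0.31469·0.68531·0.00649869) = √(0.00140152) = 0.03744.
z = (0.31145 − 0.32653)/0.03744 = -0.01508/0.03744 = -0.403.

z = -0.403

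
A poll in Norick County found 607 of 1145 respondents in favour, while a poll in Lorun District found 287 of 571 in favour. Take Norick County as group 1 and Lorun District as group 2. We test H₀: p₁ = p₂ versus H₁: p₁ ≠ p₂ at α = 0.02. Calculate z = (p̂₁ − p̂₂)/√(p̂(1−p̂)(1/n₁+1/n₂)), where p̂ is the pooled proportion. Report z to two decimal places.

p̂₁ = 607/1145 = 0.5301, p̂₂ = 287/571 = 0.5026.
Pooled p̂ = (607+287)/(1145+571) = 894/1716 = 0.5210.
SE = √(0.24956 × 0.00262468) = 0.0256.
z = (0.5301 − 0.5026)/0.0256 = 0.0275/0.0256 = 1.07.
Two-sided p-value ≈ 2·Φ(−1.075) = 0.2825. With α = 0.02, fail to reject H₀.

z = 1.07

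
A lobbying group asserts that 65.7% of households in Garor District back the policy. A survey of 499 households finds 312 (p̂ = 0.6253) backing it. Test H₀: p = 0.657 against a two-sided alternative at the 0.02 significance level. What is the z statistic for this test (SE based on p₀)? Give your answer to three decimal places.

p̂ = 312/499 ≈ 0.62525.
Under H₀, SE = √(0.657·0.343/499) = √(0.000451605) = 0.02125.
z = (0.62525 − 0.657)/0.02125 = -0.03175/0.02125 = -1.494.
Two-sided p-value ≈ 2·Φ(−1.494) = 0.1352; since p > α = 0.02, fail to reject H₀.

z = -1.494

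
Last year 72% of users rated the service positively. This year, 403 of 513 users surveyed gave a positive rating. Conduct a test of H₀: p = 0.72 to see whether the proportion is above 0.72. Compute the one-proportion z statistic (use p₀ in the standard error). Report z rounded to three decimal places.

p̂ = 403/513 = 0.785575.
Under H₀, SE = √(0.72·0.28/513) = √(0.000392982) = 0.019824.
z = (0.785575 − 0.72)/0.019824 = 0.065575/0.019824 = 3.308.

z = 3.308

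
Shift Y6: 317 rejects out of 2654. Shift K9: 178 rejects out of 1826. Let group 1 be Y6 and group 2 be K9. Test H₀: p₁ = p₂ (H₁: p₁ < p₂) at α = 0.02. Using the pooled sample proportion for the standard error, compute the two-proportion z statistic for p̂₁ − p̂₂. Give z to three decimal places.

z = 2.304

p̂₁ = 317/2654 ≈ 0.11944, p̂₂ = 178/1826 ≈ 0.09748.
Pooled p̂ = (317+178)/(2654+1826) = 495/4480 = 0.11049.
SE = √(p̂(1−p̂)(1/n₁+1/n₂)) = √(0.11049·0.88951·0.000924435) = √(9.0856e-05) = 0.00953.
z = (0.11944 − 0.09748)/0.00953 = 0.02196/0.00953 = 2.304.
p-value = P(Z < 2.304) ≈ 0.9894, so at α = 0.02 we fail to reject H₀.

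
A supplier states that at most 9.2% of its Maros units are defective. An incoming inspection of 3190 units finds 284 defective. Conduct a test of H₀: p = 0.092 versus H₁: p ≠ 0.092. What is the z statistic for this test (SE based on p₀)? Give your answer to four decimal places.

z = -0.5807

p̂ = 284/3190 ≈ 0.0890282.
SE = √(p₀(1−p₀)/n) = √(0.083536/3190) = 0.0051173.
z = (0.0890282 − 0.092)/0.0051173 = -0.0029718/0.0051173 = -0.5807.
p-value = 2·P(Z > 0.581) ≈ 0.5614.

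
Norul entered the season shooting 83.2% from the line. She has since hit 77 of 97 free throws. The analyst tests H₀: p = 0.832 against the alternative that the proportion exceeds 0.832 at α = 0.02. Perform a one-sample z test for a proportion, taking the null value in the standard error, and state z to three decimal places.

p̂ = 77/97 ≈ 0.79381.
Under H₀, SE = √(0.832·0.168/97) = √(0.00144099) = 0.03796.
z = (0.79381 − 0.832)/0.03796 = -0.03819/0.03796 = -1.006.
p-value = P(Z > -1.006) ≈ 0.8428. With α = 0.02, fail to reject H₀.

z = -1.006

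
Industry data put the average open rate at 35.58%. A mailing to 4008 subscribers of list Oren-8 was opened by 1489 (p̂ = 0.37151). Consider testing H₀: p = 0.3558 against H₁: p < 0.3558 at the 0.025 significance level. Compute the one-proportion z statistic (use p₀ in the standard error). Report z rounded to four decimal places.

p̂ = 1489/4008 = 0.3715070.
Standard error under H₀: √(0.3558×0.6442/4008) = 0.0075622.
z = (0.3715070 − 0.3558)/0.0075622 = 0.0157070/0.0075622 = 2.0770.
p-value = P(Z < 2.077) ≈ 0.9811, so at α = 0.025 we fail to reject H₀.

z = 2.0770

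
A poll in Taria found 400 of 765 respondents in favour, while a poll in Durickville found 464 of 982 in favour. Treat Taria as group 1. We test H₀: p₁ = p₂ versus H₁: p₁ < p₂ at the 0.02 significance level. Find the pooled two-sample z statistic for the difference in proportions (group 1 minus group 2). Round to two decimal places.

p̂₁ = 400/765 = 0.5229, p̂₂ = 464/982 = 0.4725.
Pooled p̂ = (400+464)/(765+982) = 864/1747 = 0.4946.
SE = √(0.24997 × 0.00232552) = 0.0241.
z = (0.5229 − 0.4725)/0.0241 = 0.0504/0.0241 = 2.09.
p-value = P(Z < 2.089) ≈ 0.9817; since p > α = 0.02, fail to reject H₀.

z = 2.09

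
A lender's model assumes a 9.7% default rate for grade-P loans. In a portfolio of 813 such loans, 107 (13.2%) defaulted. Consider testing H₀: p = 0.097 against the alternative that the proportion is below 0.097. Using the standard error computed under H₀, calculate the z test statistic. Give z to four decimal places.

z = 3.3345

p̂ = 107/813 ≈ 0.1316113.
Standard error under H₀: √(0.097×0.903/813) = 0.0103797.
z = (0.1316113 − 0.097)/0.0103797 = 0.0346113/0.0103797 = 3.3345.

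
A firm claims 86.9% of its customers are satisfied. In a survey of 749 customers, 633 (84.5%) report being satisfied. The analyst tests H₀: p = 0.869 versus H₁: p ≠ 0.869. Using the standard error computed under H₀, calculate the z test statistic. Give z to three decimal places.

z = -1.936

p̂ = 633/749 = 0.84513.
Standard error under H₀: √(0.869×0.131/749) = 0.01233.
z = (0.84513 − 0.869)/0.01233 = -0.02387/0.01233 = -1.936.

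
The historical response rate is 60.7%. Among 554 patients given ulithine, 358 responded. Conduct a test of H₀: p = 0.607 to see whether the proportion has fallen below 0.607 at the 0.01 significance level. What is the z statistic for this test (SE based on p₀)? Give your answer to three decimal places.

p̂ = 358/554 = 0.64621.
Under H₀, SE = √(0.607·0.393/554) = √(0.000430597) = 0.02075.
z = (0.64621 − 0.607)/0.02075 = 0.03921/0.02075 = 1.890.
p-value = P(Z < 1.890) ≈ 0.9706; since p > α = 0.01, fail to reject H₀.

z = 1.890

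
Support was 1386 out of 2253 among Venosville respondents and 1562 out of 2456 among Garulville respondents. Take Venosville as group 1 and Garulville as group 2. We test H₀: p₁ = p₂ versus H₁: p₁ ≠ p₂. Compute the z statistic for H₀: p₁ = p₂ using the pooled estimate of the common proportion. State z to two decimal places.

p̂₁ = 1386/2253 ≈ 0.61518, p̂₂ = 1562/2456 ≈ 0.63599.
Pooled p̂ = (1386+1562)/(2253+2456) = 2948/4709 = 0.62604.
SE = √(0.234115 × 0.000851019) = 0.01412.
z = (0.61518 − 0.63599)/0.01412 = -0.02081/0.01412 = -1.47.

z = -1.47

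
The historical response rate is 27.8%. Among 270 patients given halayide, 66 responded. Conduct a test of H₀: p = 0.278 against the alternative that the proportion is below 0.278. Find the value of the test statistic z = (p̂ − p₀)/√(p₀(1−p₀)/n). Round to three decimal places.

z = -1.231

p̂ = 66/270 = 0.24444.
SE = √(p₀(1−p₀)/n) = √(0.20072/270) = 0.02727.
z = (0.24444 − 0.278)/0.02727 = -0.03356/0.02727 = -1.231.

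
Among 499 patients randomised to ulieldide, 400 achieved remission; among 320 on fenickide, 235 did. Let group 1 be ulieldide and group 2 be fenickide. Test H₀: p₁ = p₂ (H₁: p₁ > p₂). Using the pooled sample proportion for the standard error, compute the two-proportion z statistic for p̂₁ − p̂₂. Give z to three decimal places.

z = 2.249

p̂₁ = 400/499 = 0.80160, p̂₂ = 235/320 = 0.73438.
Pooled p̂ = (400+235)/(499+320) = 635/819 = 0.77534.
SE = √(p̂(1−p̂)(1/n₁+1/n₂)) = √(0.77534·0.22466·0.00512901) = √(0.000893423) = 0.02989.
z = (0.80160 − 0.73438)/0.02989 = 0.06722/0.02989 = 2.249.
p-value = P(Z > 2.249) ≈ 0.0123.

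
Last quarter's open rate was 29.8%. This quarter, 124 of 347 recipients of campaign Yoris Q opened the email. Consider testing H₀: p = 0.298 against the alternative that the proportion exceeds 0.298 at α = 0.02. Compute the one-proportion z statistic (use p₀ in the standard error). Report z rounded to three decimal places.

z = 2.417

p̂ = 124/347 ≈ 0.357349.
Under H₀, SE = √(0.298·0.702/347) = √(0.00060287) = 0.024553.
z = (0.357349 − 0.298)/0.024553 = 0.059349/0.024553 = 2.417.
p-value = P(Z > 2.417) ≈ 0.0078. With α = 0.02, reject H₀.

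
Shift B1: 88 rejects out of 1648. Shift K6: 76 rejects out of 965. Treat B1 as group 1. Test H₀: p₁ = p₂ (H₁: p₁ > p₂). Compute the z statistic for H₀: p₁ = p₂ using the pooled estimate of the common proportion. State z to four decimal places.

z = -2.5794

p̂₁ = 88/1648 = 0.053398, p̂₂ = 76/965 = 0.078756.
Pooled p̂ = (88+76)/(1648+965) = 164/2613 = 0.062763.
SE = √(0.0588239 × 0.00164307) = 0.009831.
z = (0.053398 − 0.078756)/0.009831 = -0.025358/0.009831 = -2.5794.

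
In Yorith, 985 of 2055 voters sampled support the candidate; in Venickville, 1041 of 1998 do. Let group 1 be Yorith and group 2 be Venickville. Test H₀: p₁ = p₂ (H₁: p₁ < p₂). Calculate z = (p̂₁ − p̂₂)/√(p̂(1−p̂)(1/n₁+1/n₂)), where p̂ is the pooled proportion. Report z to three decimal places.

p̂₁ = 985/2055 ≈ 0.479319, p̂₂ = 1041/1998 ≈ 0.521021.
Pooled p̂ = (985+1041)/(2055+1998) = 2026/4053 = 0.499877.
SE = √(0.25 × 0.000987119) = 0.015709.
z = (0.479319 − 0.521021)/0.015709 = -0.041702/0.015709 = -2.655.

z = -2.655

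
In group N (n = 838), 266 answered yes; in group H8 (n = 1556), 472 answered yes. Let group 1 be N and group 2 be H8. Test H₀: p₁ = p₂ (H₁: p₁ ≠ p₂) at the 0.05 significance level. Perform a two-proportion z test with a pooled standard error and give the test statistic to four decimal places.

z = 0.7116

p̂₁ = 266/838 ≈ 0.317422, p̂₂ = 472/1556 ≈ 0.303342.
Pooled p̂ = (266+472)/(838+1556) = 738/2394 = 0.308271.
SE = √(0.21324 × 0.00183599) = 0.019787.
z = (0.317422 − 0.303342)/0.019787 = 0.014080/0.019787 = 0.7116.
p-value = 2·P(Z > 0.712) ≈ 0.4767, so at α = 0.05 we fail to reject H₀.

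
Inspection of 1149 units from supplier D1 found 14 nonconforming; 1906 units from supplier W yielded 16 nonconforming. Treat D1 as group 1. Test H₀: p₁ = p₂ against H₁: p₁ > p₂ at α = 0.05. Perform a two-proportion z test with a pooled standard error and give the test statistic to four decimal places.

z = 1.0291

p̂₁ = 14/1149 = 0.012185, p̂₂ = 16/1906 = 0.008395.
Pooled p̂ = (14+16)/(1149+1906) = 30/3055 = 0.009820.
SE = √(0.00972354 × 0.00139498) = 0.003683.
z = (0.012185 − 0.008395)/0.003683 = 0.003790/0.003683 = 1.0291.
p-value = P(Z > 1.029) ≈ 0.1517; since p > α = 0.05, fail to reject H₀.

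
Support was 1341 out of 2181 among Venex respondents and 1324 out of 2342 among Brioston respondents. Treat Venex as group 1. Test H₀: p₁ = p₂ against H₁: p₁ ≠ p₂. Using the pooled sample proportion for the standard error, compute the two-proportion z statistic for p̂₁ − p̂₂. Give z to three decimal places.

p̂₁ = 1341/2181 = 0.61486, p̂₂ = 1324/2342 = 0.56533.
Pooled p̂ = (1341+1324)/(2181+2342) = 2665/4523 = 0.58921.
SE = √(0.242041 × 0.000885491) = 0.01464.
z = (0.61486 − 0.56533)/0.01464 = 0.04953/0.01464 = 3.383.
p-value = 2·P(Z > 3.383) ≈ 0.0007.

z = 3.383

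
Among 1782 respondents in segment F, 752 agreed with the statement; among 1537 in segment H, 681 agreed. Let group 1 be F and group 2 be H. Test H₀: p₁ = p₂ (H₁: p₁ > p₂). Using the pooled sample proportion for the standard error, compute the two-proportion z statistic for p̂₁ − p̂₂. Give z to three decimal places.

p̂₁ = 752/1782 ≈ 0.42200, p̂₂ = 681/1537 ≈ 0.44307.
Pooled p̂ = (752+681)/(1782+1537) = 1433/3319 = 0.43176.
SE = √(p̂(1−p̂)(1/n₁+1/n₂)) = √(0.43176·0.56824·0.00121179) = √(0.000297303) = 0.01724.
z = (0.42200 − 0.44307)/0.01724 = -0.02107/0.01724 = -1.222.
p-value = P(Z > -1.222) ≈ 0.8892.

z = -1.222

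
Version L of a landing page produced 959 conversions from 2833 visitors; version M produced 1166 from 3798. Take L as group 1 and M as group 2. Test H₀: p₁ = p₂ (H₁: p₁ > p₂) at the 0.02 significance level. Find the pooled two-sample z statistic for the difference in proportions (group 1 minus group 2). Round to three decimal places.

p̂₁ = 959/2833 ≈ 0.338510, p̂₂ = 1166/3798 ≈ 0.307004.
Pooled p̂ = (959+1166)/(2833+3798) = 2125/6631 = 0.320464.
SE = √(p̂(1−p̂)(1/n₁+1/n₂)) = √(0.320464·0.679536·0.000616279) = √(0.000134205) = 0.011585.
z = (0.338510 − 0.307004)/0.011585 = 0.031506/0.011585 = 2.720.
p-value = P(Z > 2.720) ≈ 0.0033. With α = 0.02, reject H₀.

z = 2.720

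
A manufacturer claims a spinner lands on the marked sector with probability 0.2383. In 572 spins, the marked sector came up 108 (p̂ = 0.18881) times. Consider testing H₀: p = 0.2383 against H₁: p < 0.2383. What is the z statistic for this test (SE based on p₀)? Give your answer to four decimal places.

p̂ = 108/572 ≈ 0.188811.
Standard error under H₀: √(0.2383×0.7617/572) = 0.017814.
z = (0.188811 − 0.2383)/0.017814 = -0.049489/0.017814 = -2.7781.
p-value = P(Z < -2.778) ≈ 0.0027.

z = -2.7781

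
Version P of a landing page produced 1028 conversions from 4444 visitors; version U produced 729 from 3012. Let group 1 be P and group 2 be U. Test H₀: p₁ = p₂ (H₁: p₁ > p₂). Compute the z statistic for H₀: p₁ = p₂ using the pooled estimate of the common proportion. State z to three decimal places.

z = -1.069

p̂₁ = 1028/4444 = 0.23132, p̂₂ = 729/3012 = 0.24203.
Pooled p̂ = (1028+729)/(4444+3012) = 1757/7456 = 0.23565.
SE = √(p̂(1−p̂)(1/n₁+1/n₂)) = √(0.23565·0.76435·0.000557028) = √(0.000100331) = 0.01002.
z = (0.23132 − 0.24203)/0.01002 = -0.01071/0.01002 = -1.069.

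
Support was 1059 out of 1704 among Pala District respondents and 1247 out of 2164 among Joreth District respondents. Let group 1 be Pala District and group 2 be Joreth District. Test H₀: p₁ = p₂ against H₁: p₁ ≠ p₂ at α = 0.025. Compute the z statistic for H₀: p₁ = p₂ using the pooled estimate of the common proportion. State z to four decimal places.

p̂₁ = 1059/1704 ≈ 0.621479, p̂₂ = 1247/2164 ≈ 0.576248.
Pooled p̂ = (1059+1247)/(1704+2164) = 2306/3868 = 0.596174.
SE = √(0.240751 × 0.00104896) = 0.015891.
z = (0.621479 − 0.576248)/0.015891 = 0.045231/0.015891 = 2.8463.
p-value = 2·P(Z > 2.846) ≈ 0.0044; since p < α = 0.025, reject H₀.

z = 2.8463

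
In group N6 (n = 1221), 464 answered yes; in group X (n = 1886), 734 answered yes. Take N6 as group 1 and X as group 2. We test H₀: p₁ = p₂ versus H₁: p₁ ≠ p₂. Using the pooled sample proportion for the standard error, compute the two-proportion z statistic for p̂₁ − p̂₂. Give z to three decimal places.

p̂₁ = 464/1221 ≈ 0.380016, p̂₂ = 734/1886 ≈ 0.389183.
Pooled p̂ = (464+734)/(1221+1886) = 1198/3107 = 0.385581.
SE = √(p̂(1−p̂)(1/n₁+1/n₂)) = √(0.385581·0.614419·0.00134922) = √(0.000319642) = 0.017879.
z = (0.380016 − 0.389183)/0.017879 = -0.009167/0.017879 = -0.513.
p-value = 2·P(Z > 0.513) ≈ 0.6081.

z = -0.513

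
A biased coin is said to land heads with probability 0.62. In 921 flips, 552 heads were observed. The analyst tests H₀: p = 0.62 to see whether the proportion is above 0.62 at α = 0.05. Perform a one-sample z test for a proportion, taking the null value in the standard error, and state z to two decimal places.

p̂ = 552/921 ≈ 0.5993.
Standard error under H₀: √(0.62×0.38/921) = 0.0160.
z = (0.5993 − 0.62)/0.0160 = -0.0207/0.0160 = -1.29.
p-value = P(Z > -1.291) ≈ 0.9017, so at α = 0.05 we fail to reject H₀.

z = -1.29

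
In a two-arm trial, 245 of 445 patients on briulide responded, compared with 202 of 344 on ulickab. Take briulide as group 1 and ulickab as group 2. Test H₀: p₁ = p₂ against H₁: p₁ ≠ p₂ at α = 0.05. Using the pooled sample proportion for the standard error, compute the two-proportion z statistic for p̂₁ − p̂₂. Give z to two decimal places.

p̂₁ = 245/445 = 0.5506, p̂₂ = 202/344 = 0.5872.
Pooled p̂ = (245+202)/(445+344) = 447/789 = 0.5665.
SE = √(0.245572 × 0.00515417) = 0.0356.
z = (0.5506 − 0.5872)/0.0356 = -0.0366/0.0356 = -1.03.
p-value = 2·P(Z > 1.030) ≈ 0.3030; since p > α = 0.05, fail to reject H₀.

z = -1.03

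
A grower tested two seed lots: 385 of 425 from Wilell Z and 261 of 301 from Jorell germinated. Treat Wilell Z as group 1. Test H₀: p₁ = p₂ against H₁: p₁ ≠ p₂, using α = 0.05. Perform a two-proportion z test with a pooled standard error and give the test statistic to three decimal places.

z = 1.644

p̂₁ = 385/425 ≈ 0.905882, p̂₂ = 261/301 ≈ 0.867110.
Pooled p̂ = (385+261)/(425+301) = 646/726 = 0.889807.
SE = √(0.0980504 × 0.0056752) = 0.023589.
z = (0.905882 − 0.867110)/0.023589 = 0.038772/0.023589 = 1.644.
Two-sided p-value ≈ 2·Φ(−1.644) = 0.1002; since p > α = 0.05, fail to reject H₀.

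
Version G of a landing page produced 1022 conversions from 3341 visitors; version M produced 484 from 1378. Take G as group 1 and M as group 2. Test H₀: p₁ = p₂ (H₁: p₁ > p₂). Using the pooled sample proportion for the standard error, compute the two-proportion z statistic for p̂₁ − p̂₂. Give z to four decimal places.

p̂₁ = 1022/3341 = 0.305896, p̂₂ = 484/1378 = 0.351234.
Pooled p̂ = (1022+484)/(3341+1378) = 1506/4719 = 0.319135.
SE = √(0.217288 × 0.001025) = 0.014924.
z = (0.305896 − 0.351234)/0.014924 = -0.045338/0.014924 = -3.0379.
p-value = P(Z > -3.038) ≈ 0.9988.

z = -3.0379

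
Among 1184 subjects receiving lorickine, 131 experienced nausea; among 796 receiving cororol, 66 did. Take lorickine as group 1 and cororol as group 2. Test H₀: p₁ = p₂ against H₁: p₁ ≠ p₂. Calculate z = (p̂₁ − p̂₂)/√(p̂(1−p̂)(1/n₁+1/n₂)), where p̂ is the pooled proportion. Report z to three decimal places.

p̂₁ = 131/1184 = 0.11064, p̂₂ = 66/796 = 0.08291.
Pooled p̂ = (131+66)/(1184+796) = 197/1980 = 0.09949.
SE = √(0.0895957 × 0.00210088) = 0.01372.
z = (0.11064 − 0.08291)/0.01372 = 0.02773/0.01372 = 2.021.
p-value = 2·P(Z > 2.021) ≈ 0.0433.

z = 2.021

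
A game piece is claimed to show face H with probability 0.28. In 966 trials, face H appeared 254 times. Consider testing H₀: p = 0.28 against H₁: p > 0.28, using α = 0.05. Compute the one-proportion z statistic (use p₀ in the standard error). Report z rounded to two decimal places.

z = -1.18

p̂ = 254/966 ≈ 0.26294.
Standard error under H₀: √(0.28×0.72/966) = 0.01445.
z = (0.26294 − 0.28)/0.01445 = -0.01706/0.01445 = -1.18.
p-value = P(Z > -1.181) ≈ 0.8812. With α = 0.05, fail to reject H₀.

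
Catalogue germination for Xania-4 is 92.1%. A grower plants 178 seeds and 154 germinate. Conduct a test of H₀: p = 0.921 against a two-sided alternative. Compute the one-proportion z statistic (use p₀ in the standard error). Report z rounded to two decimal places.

z = -2.76

p̂ = 154/178 = 0.8652.
Under H₀, SE = √(0.921·0.079/178) = √(0.000408758) = 0.0202.
z = (0.8652 − 0.921)/0.0202 = -0.0558/0.0202 = -2.76.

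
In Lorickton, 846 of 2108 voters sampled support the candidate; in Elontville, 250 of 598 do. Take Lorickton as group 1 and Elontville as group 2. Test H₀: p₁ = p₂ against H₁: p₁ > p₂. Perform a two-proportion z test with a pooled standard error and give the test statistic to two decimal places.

p̂₁ = 846/2108 ≈ 0.4013, p̂₂ = 250/598 ≈ 0.4181.
Pooled p̂ = (846+250)/(2108+598) = 1096/2706 = 0.4050.
SE = √(p̂(1−p̂)(1/n₁+1/n₂)) = √(0.4050·0.5950·0.00214662) = √(0.000517293) = 0.0227.
z = (0.4013 − 0.4181)/0.0227 = -0.0168/0.0227 = -0.74.
p-value = P(Z > -0.736) ≈ 0.7690.

z = -0.74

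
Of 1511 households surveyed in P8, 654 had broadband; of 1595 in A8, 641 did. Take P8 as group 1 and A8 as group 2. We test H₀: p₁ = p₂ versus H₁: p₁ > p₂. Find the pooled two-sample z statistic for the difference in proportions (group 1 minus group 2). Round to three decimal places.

p̂₁ = 654/1511 = 0.432826, p̂₂ = 641/1595 = 0.401881.
Pooled p̂ = (654+641)/(1511+1595) = 1295/3106 = 0.416935.
SE = √(p̂(1−p̂)(1/n₁+1/n₂)) = √(0.416935·0.583065·0.00128877) = √(0.000313301) = 0.017700.
z = (0.432826 − 0.401881)/0.017700 = 0.030945/0.017700 = 1.748.

z = 1.748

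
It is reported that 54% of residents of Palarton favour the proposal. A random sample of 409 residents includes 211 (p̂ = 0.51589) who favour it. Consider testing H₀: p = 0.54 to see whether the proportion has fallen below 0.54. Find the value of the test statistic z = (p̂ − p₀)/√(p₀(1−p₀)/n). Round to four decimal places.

z = -0.9782

p̂ = 211/409 ≈ 0.5158924.
SE = √(p₀(1−p₀)/n) = √(0.2484/409) = 0.0246442.
z = (0.5158924 − 0.54)/0.0246442 = -0.0241076/0.0246442 = -0.9782.
p-value = P(Z < -0.978) ≈ 0.1640.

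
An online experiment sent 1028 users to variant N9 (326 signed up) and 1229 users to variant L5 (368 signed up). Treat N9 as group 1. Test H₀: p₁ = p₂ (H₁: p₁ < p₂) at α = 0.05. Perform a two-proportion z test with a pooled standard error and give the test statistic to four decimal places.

z = 0.9070

p̂₁ = 326/1028 = 0.317121, p̂₂ = 368/1229 = 0.299430.
Pooled p̂ = (326+368)/(1028+1229) = 694/2257 = 0.307488.
SE = √(p̂(1−p̂)(1/n₁+1/n₂)) = √(0.307488·0.692512·0.00178643) = √(0.000380401) = 0.019504.
z = (0.317121 − 0.299430)/0.019504 = 0.017691/0.019504 = 0.9070.
p-value = P(Z < 0.907) ≈ 0.8178, so at α = 0.05 we fail to reject H₀.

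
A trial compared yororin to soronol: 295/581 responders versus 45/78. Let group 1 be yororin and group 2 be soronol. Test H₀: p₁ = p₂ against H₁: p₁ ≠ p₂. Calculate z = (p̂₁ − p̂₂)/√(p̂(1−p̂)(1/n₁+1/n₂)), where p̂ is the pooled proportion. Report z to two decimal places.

z = -1.15

p̂₁ = 295/581 = 0.5077, p̂₂ = 45/78 = 0.5769.
Pooled p̂ = (295+45)/(581+78) = 340/659 = 0.5159.
SE = √(p̂(1−p̂)(1/n₁+1/n₂)) = √(0.5159·0.4841·0.0145417) = √(0.00363173) = 0.0603.
z = (0.5077 − 0.5769)/0.0603 = -0.0692/0.0603 = -1.15.
Two-sided p-value ≈ 2·Φ(−1.148) = 0.2510.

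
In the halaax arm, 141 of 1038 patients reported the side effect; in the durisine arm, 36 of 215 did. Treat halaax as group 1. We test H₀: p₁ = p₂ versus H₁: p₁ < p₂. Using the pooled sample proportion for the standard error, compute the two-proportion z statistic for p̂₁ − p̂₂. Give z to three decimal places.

z = -1.211

p̂₁ = 141/1038 = 0.13584, p̂₂ = 36/215 = 0.16744.
Pooled p̂ = (141+36)/(1038+215) = 177/1253 = 0.14126.
SE = √(p̂(1−p̂)(1/n₁+1/n₂)) = √(0.14126·0.85874·0.00561455) = √(0.000681081) = 0.02610.
z = (0.13584 − 0.16744)/0.02610 = -0.03160/0.02610 = -1.211.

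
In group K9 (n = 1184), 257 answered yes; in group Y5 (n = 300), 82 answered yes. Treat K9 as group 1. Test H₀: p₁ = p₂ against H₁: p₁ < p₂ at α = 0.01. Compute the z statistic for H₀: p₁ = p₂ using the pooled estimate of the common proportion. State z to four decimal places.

z = -2.0737

p̂₁ = 257/1184 = 0.217061, p̂₂ = 82/300 = 0.273333.
Pooled p̂ = (257+82)/(1184+300) = 339/1484 = 0.228437.
SE = √(0.176253 × 0.00417793) = 0.027136.
z = (0.217061 − 0.273333)/0.027136 = -0.056272/0.027136 = -2.0737.
p-value = P(Z < -2.074) ≈ 0.0191, so at α = 0.01 we fail to reject H₀.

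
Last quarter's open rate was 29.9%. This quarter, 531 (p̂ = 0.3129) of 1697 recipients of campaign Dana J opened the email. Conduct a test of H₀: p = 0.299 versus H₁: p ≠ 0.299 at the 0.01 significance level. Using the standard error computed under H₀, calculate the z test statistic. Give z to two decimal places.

p̂ = 531/1697 ≈ 0.3129.
Under H₀, SE = √(0.299·0.701/1697) = √(0.000123511) = 0.0111.
z = (0.3129 − 0.299)/0.0111 = 0.0139/0.0111 = 1.25.
p-value = 2·P(Z > 1.251) ≈ 0.2109, so at α = 0.01 we fail to reject H₀.

z = 1.25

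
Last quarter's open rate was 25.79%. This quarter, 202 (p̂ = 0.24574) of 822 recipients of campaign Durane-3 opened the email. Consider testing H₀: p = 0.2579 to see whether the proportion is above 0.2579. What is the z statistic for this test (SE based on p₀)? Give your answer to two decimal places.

p̂ = 202/822 ≈ 0.2457.
Under H₀, SE = √(0.2579·0.7421/822) = √(0.000232832) = 0.0153.
z = (0.2457 − 0.2579)/0.0153 = -0.0122/0.0153 = -0.80.
p-value = P(Z > -0.797) ≈ 0.7872.

z = -0.80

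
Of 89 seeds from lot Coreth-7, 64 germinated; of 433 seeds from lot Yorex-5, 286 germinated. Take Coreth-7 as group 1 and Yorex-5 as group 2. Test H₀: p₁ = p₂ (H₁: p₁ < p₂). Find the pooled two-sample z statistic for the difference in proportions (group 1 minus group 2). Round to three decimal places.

p̂₁ = 64/89 = 0.71910, p̂₂ = 286/433 = 0.66051.
Pooled p̂ = (64+286)/(89+433) = 350/522 = 0.67050.
SE = √(p̂(1−p̂)(1/n₁+1/n₂)) = √(0.67050·0.32950·0.0135454) = √(0.0029926) = 0.05470.
z = (0.71910 − 0.66051)/0.05470 = 0.05859/0.05470 = 1.071.
p-value = P(Z < 1.071) ≈ 0.8579.

z = 1.071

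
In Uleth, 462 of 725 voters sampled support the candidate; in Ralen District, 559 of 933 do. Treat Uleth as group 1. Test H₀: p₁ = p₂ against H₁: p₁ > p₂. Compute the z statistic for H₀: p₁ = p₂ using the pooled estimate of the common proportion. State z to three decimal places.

z = 1.582

p̂₁ = 462/725 ≈ 0.63724, p̂₂ = 559/933 ≈ 0.59914.
Pooled p̂ = (462+559)/(725+933) = 1021/1658 = 0.61580.
SE = √(0.23659 × 0.00245112) = 0.02408.
z = (0.63724 − 0.59914)/0.02408 = 0.03810/0.02408 = 1.582.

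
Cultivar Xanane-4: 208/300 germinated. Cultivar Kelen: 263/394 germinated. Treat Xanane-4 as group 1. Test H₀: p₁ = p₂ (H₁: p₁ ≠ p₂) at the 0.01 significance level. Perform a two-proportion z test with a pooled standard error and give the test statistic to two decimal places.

z = 0.72

p̂₁ = 208/300 ≈ 0.6933, p̂₂ = 263/394 ≈ 0.6675.
Pooled p̂ = (208+263)/(300+394) = 471/694 = 0.6787.
SE = √(p̂(1−p̂)(1/n₁+1/n₂)) = √(0.6787·0.3213·0.0058714) = √(0.00128041) = 0.0358.
z = (0.6933 − 0.6675)/0.0358 = 0.0258/0.0358 = 0.72.
Two-sided p-value ≈ 2·Φ(−0.722) = 0.4705; since p > α = 0.01, fail to reject H₀.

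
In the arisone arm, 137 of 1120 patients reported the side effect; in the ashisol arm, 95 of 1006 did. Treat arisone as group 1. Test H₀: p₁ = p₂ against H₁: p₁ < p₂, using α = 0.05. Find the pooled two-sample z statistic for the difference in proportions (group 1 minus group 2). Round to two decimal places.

p̂₁ = 137/1120 = 0.12232, p̂₂ = 95/1006 = 0.09443.
Pooled p̂ = (137+95)/(1120+1006) = 232/2126 = 0.10913.
SE = √(0.0972168 × 0.00188689) = 0.01354.
z = (0.12232 − 0.09443)/0.01354 = 0.02789/0.01354 = 2.06.
p-value = P(Z < 2.059) ≈ 0.9803; since p > α = 0.05, fail to reject H₀.

z = 2.06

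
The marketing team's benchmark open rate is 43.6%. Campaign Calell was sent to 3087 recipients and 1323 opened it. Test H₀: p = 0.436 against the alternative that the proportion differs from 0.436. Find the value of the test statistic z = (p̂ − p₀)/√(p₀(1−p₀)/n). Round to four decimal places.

p̂ = 1323/3087 ≈ 0.4285714.
SE = √(p₀(1−p₀)/n) = √(0.2459/3087) = 0.0089251.
z = (0.4285714 − 0.436)/0.0089251 = -0.0074286/0.0089251 = -0.8323.

z = -0.8323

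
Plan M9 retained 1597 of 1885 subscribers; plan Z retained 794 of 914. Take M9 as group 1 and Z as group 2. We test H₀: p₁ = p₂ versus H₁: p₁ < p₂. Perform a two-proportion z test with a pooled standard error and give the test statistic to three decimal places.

p̂₁ = 1597/1885 = 0.847215, p̂₂ = 794/914 = 0.868709.
Pooled p̂ = (1597+794)/(1885+914) = 2391/2799 = 0.854234.
SE = √(0.124519 × 0.0016246) = 0.014223.
z = (0.847215 − 0.868709)/0.014223 = -0.021494/0.014223 = -1.511.
p-value = P(Z < -1.511) ≈ 0.0654.

z = -1.511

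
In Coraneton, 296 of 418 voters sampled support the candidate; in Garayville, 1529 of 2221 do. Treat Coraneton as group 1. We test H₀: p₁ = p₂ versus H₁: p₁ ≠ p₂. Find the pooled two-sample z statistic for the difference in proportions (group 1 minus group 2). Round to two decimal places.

z = 0.80

p̂₁ = 296/418 = 0.7081, p̂₂ = 1529/2221 = 0.6884.
Pooled p̂ = (296+1529)/(418+2221) = 1825/2639 = 0.6915.
SE = √(p̂(1−p̂)(1/n₁+1/n₂)) = √(0.6915·0.3085·0.00284259) = √(0.00060635) = 0.0246.
z = (0.7081 − 0.6884)/0.0246 = 0.0197/0.0246 = 0.80.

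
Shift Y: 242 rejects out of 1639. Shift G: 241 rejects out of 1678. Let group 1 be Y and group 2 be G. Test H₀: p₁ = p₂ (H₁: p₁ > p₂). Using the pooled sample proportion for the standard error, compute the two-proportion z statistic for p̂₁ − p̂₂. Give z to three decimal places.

p̂₁ = 242/1639 = 0.14765, p̂₂ = 241/1678 = 0.14362.
Pooled p̂ = (242+241)/(1639+1678) = 483/3317 = 0.14561.
SE = √(0.12441 × 0.00120608) = 0.01225.
z = (0.14765 − 0.14362)/0.01225 = 0.00403/0.01225 = 0.329.
p-value = P(Z > 0.329) ≈ 0.3712.

z = 0.329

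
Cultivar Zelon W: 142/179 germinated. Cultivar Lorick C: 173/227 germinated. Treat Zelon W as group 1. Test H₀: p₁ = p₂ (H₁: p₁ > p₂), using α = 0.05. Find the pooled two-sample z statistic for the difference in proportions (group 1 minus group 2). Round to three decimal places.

p̂₁ = 142/179 ≈ 0.79330, p̂₂ = 173/227 ≈ 0.76211.
Pooled p̂ = (142+173)/(179+227) = 315/406 = 0.77586.
SE = √(0.1739 × 0.00999188) = 0.04168.
z = (0.79330 − 0.76211)/0.04168 = 0.03119/0.04168 = 0.748.
p-value = P(Z > 0.748) ≈ 0.2272, so at α = 0.05 we fail to reject H₀.

z = 0.748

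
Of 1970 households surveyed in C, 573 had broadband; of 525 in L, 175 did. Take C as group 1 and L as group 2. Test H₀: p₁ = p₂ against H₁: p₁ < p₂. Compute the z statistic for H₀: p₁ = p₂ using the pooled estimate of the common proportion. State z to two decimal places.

p̂₁ = 573/1970 ≈ 0.29086, p̂₂ = 175/525 ≈ 0.33333.
Pooled p̂ = (573+175)/(1970+525) = 748/2495 = 0.29980.
SE = √(p̂(1−p̂)(1/n₁+1/n₂)) = √(0.29980·0.70020·0.00241238) = √(0.000506406) = 0.02250.
z = (0.29086 − 0.33333)/0.02250 = -0.04247/0.02250 = -1.89.
p-value = P(Z < -1.887) ≈ 0.0296.

z = -1.89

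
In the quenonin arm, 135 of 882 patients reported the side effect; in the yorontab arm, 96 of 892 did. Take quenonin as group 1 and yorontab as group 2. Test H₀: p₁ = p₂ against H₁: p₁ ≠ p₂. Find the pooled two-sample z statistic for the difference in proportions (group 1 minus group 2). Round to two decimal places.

p̂₁ = 135/882 = 0.1531, p̂₂ = 96/892 = 0.1076.
Pooled p̂ = (135+96)/(882+892) = 231/1774 = 0.1302.
SE = √(0.113258 × 0.00225486) = 0.0160.
z = (0.1531 − 0.1076)/0.0160 = 0.0455/0.0160 = 2.84.

z = 2.84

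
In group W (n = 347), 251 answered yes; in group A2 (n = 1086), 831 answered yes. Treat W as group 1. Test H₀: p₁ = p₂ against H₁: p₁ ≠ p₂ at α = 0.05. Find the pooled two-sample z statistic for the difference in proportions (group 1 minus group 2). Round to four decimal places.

p̂₁ = 251/347 = 0.723343, p̂₂ = 831/1086 = 0.765193.
Pooled p̂ = (251+831)/(347+1086) = 1082/1433 = 0.755059.
SE = √(p̂(1−p̂)(1/n₁+1/n₂)) = √(0.755059·0.244941·0.00380265) = √(0.000703281) = 0.026519.
z = (0.723343 − 0.765193)/0.026519 = -0.041850/0.026519 = -1.5781.
p-value = 2·P(Z > 1.578) ≈ 0.1145. With α = 0.05, fail to reject H₀.

z = -1.5781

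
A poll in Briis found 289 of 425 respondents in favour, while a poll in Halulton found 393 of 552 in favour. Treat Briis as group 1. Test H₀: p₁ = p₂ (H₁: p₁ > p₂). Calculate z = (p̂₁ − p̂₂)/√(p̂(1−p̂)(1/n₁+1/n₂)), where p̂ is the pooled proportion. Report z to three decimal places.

p̂₁ = 289/425 = 0.68000, p̂₂ = 393/552 = 0.71196.
Pooled p̂ = (289+393)/(425+552) = 682/977 = 0.69806.
SE = √(0.210774 × 0.00416454) = 0.02963.
z = (0.68000 − 0.71196)/0.02963 = -0.03196/0.02963 = -1.079.
p-value = P(Z > -1.079) ≈ 0.8596.

z = -1.079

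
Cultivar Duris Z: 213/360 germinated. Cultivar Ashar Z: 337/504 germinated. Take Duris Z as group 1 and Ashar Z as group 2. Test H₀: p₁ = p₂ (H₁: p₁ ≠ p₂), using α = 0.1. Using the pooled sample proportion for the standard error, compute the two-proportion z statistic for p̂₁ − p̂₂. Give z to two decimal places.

z = -2.32

p̂₁ = 213/360 = 0.5917, p̂₂ = 337/504 = 0.6687.
Pooled p̂ = (213+337)/(360+504) = 550/864 = 0.6366.
SE = √(p̂(1−p̂)(1/n₁+1/n₂)) = √(0.6366·0.3634·0.0047619) = √(0.00110165) = 0.0332.
z = (0.5917 − 0.6687)/0.0332 = -0.0770/0.0332 = -2.32.
p-value = 2·P(Z > 2.319) ≈ 0.0204, so at α = 0.1 we reject H₀.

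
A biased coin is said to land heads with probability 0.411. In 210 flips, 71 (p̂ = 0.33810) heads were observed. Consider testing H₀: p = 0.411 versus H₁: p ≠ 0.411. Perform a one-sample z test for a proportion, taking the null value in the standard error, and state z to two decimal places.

p̂ = 71/210 ≈ 0.33810.
Under H₀, SE = √(0.411·0.589/210) = √(0.00115276) = 0.03395.
z = (0.33810 − 0.411)/0.03395 = -0.07290/0.03395 = -2.15.

z = -2.15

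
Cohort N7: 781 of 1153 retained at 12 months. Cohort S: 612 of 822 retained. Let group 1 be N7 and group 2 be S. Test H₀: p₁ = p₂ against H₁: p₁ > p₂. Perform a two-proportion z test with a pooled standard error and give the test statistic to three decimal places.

p̂₁ = 781/1153 = 0.677363, p̂₂ = 612/822 = 0.744526.
Pooled p̂ = (781+612)/(1153+822) = 1393/1975 = 0.705316.
SE = √(0.207845 × 0.00208385) = 0.020811.
z = (0.677363 − 0.744526)/0.020811 = -0.067163/0.020811 = -3.227.
p-value = P(Z > -3.227) ≈ 0.9994.

z = -3.227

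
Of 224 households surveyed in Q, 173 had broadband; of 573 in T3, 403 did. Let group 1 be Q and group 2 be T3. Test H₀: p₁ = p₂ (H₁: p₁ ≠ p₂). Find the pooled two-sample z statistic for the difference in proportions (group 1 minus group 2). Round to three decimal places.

z = 1.956

p̂₁ = 173/224 = 0.77232, p̂₂ = 403/573 = 0.70332.
Pooled p̂ = (173+403)/(224+573) = 576/797 = 0.72271.
SE = √(0.2004 × 0.00620949) = 0.03528.
z = (0.77232 − 0.70332)/0.03528 = 0.06900/0.03528 = 1.956.
p-value = 2·P(Z > 1.956) ≈ 0.0504.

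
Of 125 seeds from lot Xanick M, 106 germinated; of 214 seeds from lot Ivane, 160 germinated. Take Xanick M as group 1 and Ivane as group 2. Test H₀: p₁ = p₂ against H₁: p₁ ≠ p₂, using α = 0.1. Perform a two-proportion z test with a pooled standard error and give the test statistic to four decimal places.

z = 2.1683

p̂₁ = 106/125 = 0.848000, p̂₂ = 160/214 = 0.747664.
Pooled p̂ = (106+160)/(125+214) = 266/339 = 0.784661.
SE = √(0.168968 × 0.0126729) = 0.046274.
z = (0.848000 − 0.747664)/0.046274 = 0.100336/0.046274 = 2.1683.
Two-sided p-value ≈ 2·Φ(−2.168) = 0.0301; since p < α = 0.1, reject H₀.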